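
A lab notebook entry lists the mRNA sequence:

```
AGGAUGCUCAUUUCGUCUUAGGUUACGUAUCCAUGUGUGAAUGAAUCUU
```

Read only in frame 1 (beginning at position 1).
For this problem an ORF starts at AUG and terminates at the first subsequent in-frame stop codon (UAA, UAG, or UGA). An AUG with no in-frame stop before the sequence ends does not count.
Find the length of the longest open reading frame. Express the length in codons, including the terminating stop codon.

6

Frame 1: AGG AUG CUC AUU UCG UCU UAG GUU ACG UAU CCA UGU GUG AAU GAA UCU — AUG at 4, stop UAG at 19 → 18 nt.
Longest: frame 1, positions 4–21, 18 nt = 6 codons = 5 aa. → 6 codons.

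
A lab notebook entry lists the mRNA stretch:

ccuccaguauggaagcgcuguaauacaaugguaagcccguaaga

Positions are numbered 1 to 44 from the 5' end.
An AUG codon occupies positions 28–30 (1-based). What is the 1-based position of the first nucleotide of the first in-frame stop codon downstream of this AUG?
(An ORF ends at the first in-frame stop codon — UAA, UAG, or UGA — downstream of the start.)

Codons from position 28: AUG (28–30), GUA (31–33), AGC (34–36), CCG (37–39), UAA (40–42).
UAA is a stop codon; it begins at position 40.

40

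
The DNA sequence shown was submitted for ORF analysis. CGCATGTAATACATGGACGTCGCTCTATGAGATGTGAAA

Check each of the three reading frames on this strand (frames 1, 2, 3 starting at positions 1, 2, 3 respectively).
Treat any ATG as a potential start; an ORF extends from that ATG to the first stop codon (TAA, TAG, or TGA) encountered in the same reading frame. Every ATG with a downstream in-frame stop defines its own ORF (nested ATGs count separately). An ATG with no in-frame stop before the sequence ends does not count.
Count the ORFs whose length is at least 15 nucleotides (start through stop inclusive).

Frame 1: CGC ATG TAA TAC ATG GAC GTC GCT CTA TGA GAT GTG AAA — ATG at 4, stop TAA at 7 → 6 nt; ATG at 13, stop TGA at 28 → 18 nt.
Frame 2: GCA TGT AAT ACA TGG ACG TCG CTC TAT GAG ATG TGA — ATG at 32, stop TGA at 35 → 6 nt.
Frame 3: CAT GTA ATA CAT GGA CGT CGC TCT ATG AGA TGT GAA — no ATG→stop ORF.
ORFs ≥ 15 nucleotides: frame 1 13–30 (18 nucleotides). Count = 1.

1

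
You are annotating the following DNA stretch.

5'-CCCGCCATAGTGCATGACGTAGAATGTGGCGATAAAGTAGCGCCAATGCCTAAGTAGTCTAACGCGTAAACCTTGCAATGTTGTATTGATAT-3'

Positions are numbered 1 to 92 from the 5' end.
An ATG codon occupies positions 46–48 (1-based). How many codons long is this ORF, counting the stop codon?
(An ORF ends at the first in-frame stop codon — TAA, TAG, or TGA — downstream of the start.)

4

Codons from position 46: ATG (46–48), CCT (49–51), AAG (52–54), TAG (55–57).
TAG is the first in-frame stop; that's 4 codons including the stop.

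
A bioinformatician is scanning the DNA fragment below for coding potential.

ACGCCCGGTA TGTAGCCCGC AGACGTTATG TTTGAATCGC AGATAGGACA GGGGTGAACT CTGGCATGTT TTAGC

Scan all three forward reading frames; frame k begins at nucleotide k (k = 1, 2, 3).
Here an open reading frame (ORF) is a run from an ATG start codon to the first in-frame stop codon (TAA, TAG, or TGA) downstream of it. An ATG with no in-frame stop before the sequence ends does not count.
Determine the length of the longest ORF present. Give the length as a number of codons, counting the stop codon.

10

Frame 1: ACG CCC GGT ATG TAG CCC GCA GAC GTT ATG TTT GAA TCG CAG ATA GGA CAG GGG TGA ACT CTG GCA TGT TTT AGC — ATG at 10, stop TAG at 13 → 6 nt; ATG at 28, stop TGA at 55 → 30 nt.
Frame 2: CGC CCG GTA TGT AGC CCG CAG ACG TTA TGT TTG AAT CGC AGA TAG GAC AGG GGT GAA CTC TGG CAT GTT TTA — no ATG→stop ORF.
Frame 3: GCC CGG TAT GTA GCC CGC AGA CGT TAT GTT TGA ATC GCA GAT AGG ACA GGG GTG AAC TCT GGC ATG TTT TAG — ATG at 66, stop TAG at 72 → 9 nt.
Longest: frame 1, positions 28–57, 30 nt = 10 codons = 9 aa. → 10 codons.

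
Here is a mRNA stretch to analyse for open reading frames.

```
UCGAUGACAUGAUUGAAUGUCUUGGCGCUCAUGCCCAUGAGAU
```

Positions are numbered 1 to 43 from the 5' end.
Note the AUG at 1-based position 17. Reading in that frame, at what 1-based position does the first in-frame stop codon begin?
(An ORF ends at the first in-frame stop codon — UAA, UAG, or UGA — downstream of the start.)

Codons from position 17: AUG (17–19), UCU (20–22), UGG (23–25), CGC (26–28), UCA (29–31), UGC (32–34), CCA (35–37), UGA (38–40).
UGA is a stop codon; it begins at position 38.

38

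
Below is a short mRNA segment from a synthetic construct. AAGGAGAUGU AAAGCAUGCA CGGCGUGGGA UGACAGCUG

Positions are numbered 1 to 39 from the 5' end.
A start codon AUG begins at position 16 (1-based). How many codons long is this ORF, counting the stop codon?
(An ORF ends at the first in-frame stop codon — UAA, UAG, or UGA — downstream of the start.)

6

Codons from position 16: AUG (16–18), CAC (19–21), GGC (22–24), GUG (25–27), GGA (28–30), UGA (31–33).
UGA is the first in-frame stop; that's 6 codons including the stop.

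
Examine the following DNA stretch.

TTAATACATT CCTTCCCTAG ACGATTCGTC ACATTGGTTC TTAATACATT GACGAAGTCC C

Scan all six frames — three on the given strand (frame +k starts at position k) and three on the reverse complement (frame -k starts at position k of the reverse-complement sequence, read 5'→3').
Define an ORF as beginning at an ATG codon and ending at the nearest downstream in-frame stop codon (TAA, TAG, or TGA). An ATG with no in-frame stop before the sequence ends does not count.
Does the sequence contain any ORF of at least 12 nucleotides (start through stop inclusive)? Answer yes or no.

no

Reverse complement (5'→3'): GGGACTTCGTCAATGTATTAAGAACCAATGTGACGAATCGTCTAGGGAAGGAATGTATTAA
Frame +1: TTA ATA CAT TCC TTC CCT AGA CGA TTC GTC ACA TTG GTT CTT AAT ACA TTG ACG AAG TCC — no ATG→stop ORF.
Frame +2: TAA TAC ATT CCT TCC CTA GAC GAT TCG TCA CAT TGG TTC TTA ATA CAT TGA CGA AGT CCC — no ATG→stop ORF.
Frame +3: AAT ACA TTC CTT CCC TAG ACG ATT CGT CAC ATT GGT TCT TAA TAC ATT GAC GAA GTC — no ATG→stop ORF.
Frame -1: GGG ACT TCG TCA ATG TAT TAA GAA CCA ATG TGA CGA ATC GTC TAG GGA AGG AAT GTA TTA — ATG at 13, stop TAA at 19 → 9 nt; ATG at 28, stop TGA at 31 → 6 nt.
Frame -2: GGA CTT CGT CAA TGT ATT AAG AAC CAA TGT GAC GAA TCG TCT AGG GAA GGA ATG TAT TAA — ATG at 53, stop TAA at 59 → 9 nt.
Frame -3: GAC TTC GTC AAT GTA TTA AGA ACC AAT GTG ACG AAT CGT CTA GGG AAG GAA TGT ATT — no ATG→stop ORF.
Largest ORF found is 9 nucleotides < 12, so no.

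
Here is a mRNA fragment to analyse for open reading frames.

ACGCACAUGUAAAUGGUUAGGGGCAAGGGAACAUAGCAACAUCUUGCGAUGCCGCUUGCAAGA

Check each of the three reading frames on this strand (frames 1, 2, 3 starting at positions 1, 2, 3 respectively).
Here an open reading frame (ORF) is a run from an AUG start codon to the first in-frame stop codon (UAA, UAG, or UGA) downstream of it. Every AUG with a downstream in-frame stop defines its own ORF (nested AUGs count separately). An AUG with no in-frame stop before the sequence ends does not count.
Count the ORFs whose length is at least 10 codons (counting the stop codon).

Frame 1: ACG CAC AUG UAA AUG GUU AGG GGC AAG GGA ACA UAG CAA CAU CUU GCG AUG CCG CUU GCA AGA — AUG at 7, stop UAA at 10 → 6 nt; AUG at 13, stop UAG at 34 → 24 nt.
Frame 2: CGC ACA UGU AAA UGG UUA GGG GCA AGG GAA CAU AGC AAC AUC UUG CGA UGC CGC UUG CAA — no AUG→stop ORF.
Frame 3: GCA CAU GUA AAU GGU UAG GGG CAA GGG AAC AUA GCA ACA UCU UGC GAU GCC GCU UGC AAG — no AUG→stop ORF.
No ORF reaches 10 codons. Count = 0.

0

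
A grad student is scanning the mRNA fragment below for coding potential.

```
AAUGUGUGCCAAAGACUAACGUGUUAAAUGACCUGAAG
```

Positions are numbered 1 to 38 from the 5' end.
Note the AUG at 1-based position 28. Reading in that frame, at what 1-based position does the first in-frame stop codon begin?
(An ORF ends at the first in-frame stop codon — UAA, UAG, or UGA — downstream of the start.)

34

Codons from position 28: AUG (28–30), ACC (31–33), UGA (34–36).
UGA is a stop codon; it begins at position 34.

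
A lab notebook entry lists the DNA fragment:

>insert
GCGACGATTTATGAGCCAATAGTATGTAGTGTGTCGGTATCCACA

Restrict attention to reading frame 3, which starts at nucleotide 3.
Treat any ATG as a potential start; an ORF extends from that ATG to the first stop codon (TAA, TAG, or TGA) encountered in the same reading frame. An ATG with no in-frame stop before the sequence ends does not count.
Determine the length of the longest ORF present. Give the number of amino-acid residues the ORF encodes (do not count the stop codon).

1

Frame 3: GAC GAT TTA TGA GCC AAT AGT ATG TAG TGT GTC GGT ATC CAC — ATG at 24, stop TAG at 27 → 6 nt.
Longest: frame 3, positions 24–29, 6 nt = 2 codons = 1 aa. → 1 amino acids.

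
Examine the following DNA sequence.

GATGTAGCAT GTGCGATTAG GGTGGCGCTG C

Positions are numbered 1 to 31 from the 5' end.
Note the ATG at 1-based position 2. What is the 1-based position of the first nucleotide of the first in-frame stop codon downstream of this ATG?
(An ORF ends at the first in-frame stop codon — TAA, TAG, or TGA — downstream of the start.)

Codons from position 2: ATG (2–4), TAG (5–7).
TAG is a stop codon; it begins at position 5.

5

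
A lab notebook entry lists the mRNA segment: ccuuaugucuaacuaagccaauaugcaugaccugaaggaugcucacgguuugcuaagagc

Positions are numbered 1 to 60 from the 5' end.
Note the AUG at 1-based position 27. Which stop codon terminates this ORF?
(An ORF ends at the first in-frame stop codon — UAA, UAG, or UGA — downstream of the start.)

Codons from position 27: AUG (27–29), ACC (30–32), UGA (33–35).
The first in-frame stop codon is UGA.

UGA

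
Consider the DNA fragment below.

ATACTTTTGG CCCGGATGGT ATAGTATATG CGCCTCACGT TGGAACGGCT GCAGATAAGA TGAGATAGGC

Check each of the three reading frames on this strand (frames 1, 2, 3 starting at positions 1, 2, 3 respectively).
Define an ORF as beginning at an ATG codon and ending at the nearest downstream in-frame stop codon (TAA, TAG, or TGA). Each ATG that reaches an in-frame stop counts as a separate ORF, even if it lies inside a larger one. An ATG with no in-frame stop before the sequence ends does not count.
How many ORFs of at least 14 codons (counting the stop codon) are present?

Frame 1: ATA CTT TTG GCC CGG ATG GTA TAG TAT ATG CGC CTC ACG TTG GAA CGG CTG CAG ATA AGA TGA GAT AGG — ATG at 16, stop TAG at 22 → 9 nt; ATG at 28, stop TGA at 61 → 36 nt.
Frame 2: TAC TTT TGG CCC GGA TGG TAT AGT ATA TGC GCC TCA CGT TGG AAC GGC TGC AGA TAA GAT GAG ATA GGC — no ATG→stop ORF.
Frame 3: ACT TTT GGC CCG GAT GGT ATA GTA TAT GCG CCT CAC GTT GGA ACG GCT GCA GAT AAG ATG AGA TAG — ATG at 60, stop TAG at 66 → 9 nt.
No ORF reaches 14 codons. Count = 0.

0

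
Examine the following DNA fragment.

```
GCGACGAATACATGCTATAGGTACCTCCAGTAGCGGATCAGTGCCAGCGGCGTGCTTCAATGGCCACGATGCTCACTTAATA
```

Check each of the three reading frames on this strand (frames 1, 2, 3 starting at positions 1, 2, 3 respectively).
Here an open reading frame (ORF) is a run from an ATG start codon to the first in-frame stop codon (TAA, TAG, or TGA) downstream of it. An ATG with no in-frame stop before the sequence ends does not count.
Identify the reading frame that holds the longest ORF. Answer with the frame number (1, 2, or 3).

Frame 1: GCG ACG AAT ACA TGC TAT AGG TAC CTC CAG TAG CGG ATC AGT GCC AGC GGC GTG CTT CAA TGG CCA CGA TGC TCA CTT AAT — no ATG→stop ORF.
Frame 2: CGA CGA ATA CAT GCT ATA GGT ACC TCC AGT AGC GGA TCA GTG CCA GCG GCG TGC TTC AAT GGC CAC GAT GCT CAC TTA ATA — no ATG→stop ORF.
Frame 3: GAC GAA TAC ATG CTA TAG GTA CCT CCA GTA GCG GAT CAG TGC CAG CGG CGT GCT TCA ATG GCC ACG ATG CTC ACT TAA — ATG at 12, stop TAG at 18 → 9 nt; ATG at 60, stop TAA at 78 → 21 nt; ATG at 69, stop TAA at 78 → 12 nt.
Longest ORF is 21 nt in frame 3 (positions 60–80).

3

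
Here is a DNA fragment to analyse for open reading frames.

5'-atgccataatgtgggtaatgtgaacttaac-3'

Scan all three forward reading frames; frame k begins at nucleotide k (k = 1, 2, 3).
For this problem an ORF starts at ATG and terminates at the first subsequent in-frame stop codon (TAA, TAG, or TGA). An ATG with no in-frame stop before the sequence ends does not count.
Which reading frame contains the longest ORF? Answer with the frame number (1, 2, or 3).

3

Frame 1: ATG CCA TAA TGT GGG TAA TGT GAA CTT AAC — ATG at 1, stop TAA at 7 → 9 nt.
Frame 2: TGC CAT AAT GTG GGT AAT GTG AAC TTA — no ATG→stop ORF.
Frame 3: GCC ATA ATG TGG GTA ATG TGA ACT TAA — ATG at 9, stop TGA at 21 → 15 nt; ATG at 18, stop TGA at 21 → 6 nt.
Longest ORF is 15 nt in frame 3 (positions 9–23).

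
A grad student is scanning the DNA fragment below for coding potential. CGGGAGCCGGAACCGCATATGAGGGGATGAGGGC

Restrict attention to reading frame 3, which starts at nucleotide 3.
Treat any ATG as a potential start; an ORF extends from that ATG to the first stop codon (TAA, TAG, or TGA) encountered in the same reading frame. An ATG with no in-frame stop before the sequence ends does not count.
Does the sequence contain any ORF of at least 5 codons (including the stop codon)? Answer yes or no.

Frame 3: GGA GCC GGA ACC GCA TAT GAG GGG ATG AGG — no ATG→stop ORF.
Largest ORF found is 0 codons < 5, so no.

no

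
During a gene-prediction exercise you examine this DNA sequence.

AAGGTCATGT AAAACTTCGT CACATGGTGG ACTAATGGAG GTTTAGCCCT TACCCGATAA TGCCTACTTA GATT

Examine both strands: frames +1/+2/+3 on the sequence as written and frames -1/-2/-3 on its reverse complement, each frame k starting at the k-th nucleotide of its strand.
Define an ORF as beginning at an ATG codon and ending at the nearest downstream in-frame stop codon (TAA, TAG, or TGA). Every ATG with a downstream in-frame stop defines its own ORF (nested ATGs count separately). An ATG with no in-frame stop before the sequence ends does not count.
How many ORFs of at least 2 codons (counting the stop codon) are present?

5

Reverse complement (5'→3'): AATCTAAGTAGGCATTATCGGGTAAGGGCTAAACCTCCATTAGTCCACCATGTGACGAAGTTTTACATGACCTT
Frame +1: AAG GTC ATG TAA AAC TTC GTC ACA TGG TGG ACT AAT GGA GGT TTA GCC CTT ACC CGA TAA TGC CTA CTT AGA — ATG at 7, stop TAA at 10 → 6 nt.
Frame +2: AGG TCA TGT AAA ACT TCG TCA CAT GGT GGA CTA ATG GAG GTT TAG CCC TTA CCC GAT AAT GCC TAC TTA GAT — ATG at 35, stop TAG at 44 → 12 nt.
Frame +3: GGT CAT GTA AAA CTT CGT CAC ATG GTG GAC TAA TGG AGG TTT AGC CCT TAC CCG ATA ATG CCT ACT TAG ATT — ATG at 24, stop TAA at 33 → 12 nt; ATG at 60, stop TAG at 69 → 12 nt.
Frame -1: AAT CTA AGT AGG CAT TAT CGG GTA AGG GCT AAA CCT CCA TTA GTC CAC CAT GTG ACG AAG TTT TAC ATG ACC — no ATG→stop ORF.
Frame -2: ATC TAA GTA GGC ATT ATC GGG TAA GGG CTA AAC CTC CAT TAG TCC ACC ATG TGA CGA AGT TTT ACA TGA CCT — ATG at 50, stop TGA at 53 → 6 nt.
Frame -3: TCT AAG TAG GCA TTA TCG GGT AAG GGC TAA ACC TCC ATT AGT CCA CCA TGT GAC GAA GTT TTA CAT GAC CTT — no ATG→stop ORF.
ORFs ≥ 2 codons: frame +1 7–12 (2 codons), frame +2 35–46 (4 codons), frame +3 24–35 (4 codons), frame +3 60–71 (4 codons), frame -2 50–55 (2 codons). Count = 5.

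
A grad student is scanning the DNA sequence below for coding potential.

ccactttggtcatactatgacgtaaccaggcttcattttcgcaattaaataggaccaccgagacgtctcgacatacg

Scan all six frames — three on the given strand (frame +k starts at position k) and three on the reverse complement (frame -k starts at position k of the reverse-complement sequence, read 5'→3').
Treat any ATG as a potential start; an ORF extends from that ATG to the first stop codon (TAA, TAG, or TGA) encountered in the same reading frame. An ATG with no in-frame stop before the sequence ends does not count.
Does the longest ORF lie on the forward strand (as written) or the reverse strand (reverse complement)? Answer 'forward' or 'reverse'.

Reverse complement (5'→3'): CGTATGTCGAGACGTCTCGGTGGTCCTATTTAATTGCGAAAATGAAGCCTGGTTACGTCATAGTATGACCAAAGTGG
Frame +1: CCA CTT TGG TCA TAC TAT GAC GTA ACC AGG CTT CAT TTT CGC AAT TAA ATA GGA CCA CCG AGA CGT CTC GAC ATA — no ATG→stop ORF.
Frame +2: CAC TTT GGT CAT ACT ATG ACG TAA CCA GGC TTC ATT TTC GCA ATT AAA TAG GAC CAC CGA GAC GTC TCG ACA TAC — ATG at 17, stop TAA at 23 → 9 nt.
Frame +3: ACT TTG GTC ATA CTA TGA CGT AAC CAG GCT TCA TTT TCG CAA TTA AAT AGG ACC ACC GAG ACG TCT CGA CAT ACG — no ATG→stop ORF.
Frame -1: CGT ATG TCG AGA CGT CTC GGT GGT CCT ATT TAA TTG CGA AAA TGA AGC CTG GTT ACG TCA TAG TAT GAC CAA AGT — ATG at 4, stop TAA at 31 → 30 nt.
Frame -2: GTA TGT CGA GAC GTC TCG GTG GTC CTA TTT AAT TGC GAA AAT GAA GCC TGG TTA CGT CAT AGT ATG ACC AAA GTG — no ATG→stop ORF.
Frame -3: TAT GTC GAG ACG TCT CGG TGG TCC TAT TTA ATT GCG AAA ATG AAG CCT GGT TAC GTC ATA GTA TGA CCA AAG TGG — ATG at 42, stop TGA at 66 → 27 nt.
Forward-strand max 9 nt; reverse-strand max 30 nt. The reverse strand has the longer ORF.

reverse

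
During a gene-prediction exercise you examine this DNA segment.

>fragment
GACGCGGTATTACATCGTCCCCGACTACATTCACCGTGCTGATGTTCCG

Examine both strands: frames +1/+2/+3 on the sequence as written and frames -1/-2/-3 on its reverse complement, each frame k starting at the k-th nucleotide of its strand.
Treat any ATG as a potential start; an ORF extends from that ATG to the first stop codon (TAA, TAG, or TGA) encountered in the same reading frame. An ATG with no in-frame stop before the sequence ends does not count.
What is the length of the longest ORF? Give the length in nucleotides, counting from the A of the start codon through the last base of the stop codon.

6

Reverse complement (5'→3'): CGGAACATCAGCACGGTGAATGTAGTCGGGGACGATGTAATACCGCGTC
Frame +1: GAC GCG GTA TTA CAT CGT CCC CGA CTA CAT TCA CCG TGC TGA TGT TCC — no ATG→stop ORF.
Frame +2: ACG CGG TAT TAC ATC GTC CCC GAC TAC ATT CAC CGT GCT GAT GTT CCG — no ATG→stop ORF.
Frame +3: CGC GGT ATT ACA TCG TCC CCG ACT ACA TTC ACC GTG CTG ATG TTC — no ATG→stop ORF.
Frame -1: CGG AAC ATC AGC ACG GTG AAT GTA GTC GGG GAC GAT GTA ATA CCG CGT — no ATG→stop ORF.
Frame -2: GGA ACA TCA GCA CGG TGA ATG TAG TCG GGG ACG ATG TAA TAC CGC GTC — ATG at 20, stop TAG at 23 → 6 nt; ATG at 35, stop TAA at 38 → 6 nt.
Frame -3: GAA CAT CAG CAC GGT GAA TGT AGT CGG GGA CGA TGT AAT ACC GCG — no ATG→stop ORF.
Longest: frame -2, positions 20–25, 6 nt = 2 codons = 1 aa. → 6 nucleotides.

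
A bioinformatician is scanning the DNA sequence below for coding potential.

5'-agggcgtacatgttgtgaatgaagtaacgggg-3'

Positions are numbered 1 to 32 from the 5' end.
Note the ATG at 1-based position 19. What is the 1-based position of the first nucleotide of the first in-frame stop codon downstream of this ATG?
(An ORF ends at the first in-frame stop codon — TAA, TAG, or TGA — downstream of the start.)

25

Codons from position 19: ATG (19–21), AAG (22–24), TAA (25–27).
TAA is a stop codon; it begins at position 25.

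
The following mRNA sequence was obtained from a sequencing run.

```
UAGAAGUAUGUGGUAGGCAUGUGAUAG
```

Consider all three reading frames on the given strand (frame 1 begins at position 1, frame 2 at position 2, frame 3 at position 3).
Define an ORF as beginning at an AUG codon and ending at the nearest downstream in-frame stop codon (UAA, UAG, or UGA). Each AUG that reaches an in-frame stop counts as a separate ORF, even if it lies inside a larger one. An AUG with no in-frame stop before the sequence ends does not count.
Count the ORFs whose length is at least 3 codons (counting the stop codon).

1

Frame 1: UAG AAG UAU GUG GUA GGC AUG UGA UAG — AUG at 19, stop UGA at 22 → 6 nt.
Frame 2: AGA AGU AUG UGG UAG GCA UGU GAU — AUG at 8, stop UAG at 14 → 9 nt.
Frame 3: GAA GUA UGU GGU AGG CAU GUG AUA — no AUG→stop ORF.
ORFs ≥ 3 codons: frame 2 8–16 (3 codons). Count = 1.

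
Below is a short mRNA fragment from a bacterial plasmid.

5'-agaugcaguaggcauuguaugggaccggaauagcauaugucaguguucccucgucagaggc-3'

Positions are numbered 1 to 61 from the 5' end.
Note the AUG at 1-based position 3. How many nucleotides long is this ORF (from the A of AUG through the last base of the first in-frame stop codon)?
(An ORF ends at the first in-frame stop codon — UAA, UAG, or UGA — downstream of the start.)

Codons from position 3: AUG (3–5), CAG (6–8), UAG (9–11).
UAG is the first in-frame stop; ORF spans 3–11, 9 nucleotides.

9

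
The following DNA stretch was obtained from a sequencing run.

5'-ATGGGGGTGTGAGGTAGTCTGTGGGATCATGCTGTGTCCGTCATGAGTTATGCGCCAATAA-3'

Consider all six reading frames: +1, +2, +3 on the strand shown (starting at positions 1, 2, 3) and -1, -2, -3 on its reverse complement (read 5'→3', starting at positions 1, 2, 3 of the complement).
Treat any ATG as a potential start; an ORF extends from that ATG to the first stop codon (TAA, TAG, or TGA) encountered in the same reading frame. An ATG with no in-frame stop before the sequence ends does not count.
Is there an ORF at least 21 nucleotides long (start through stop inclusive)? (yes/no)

Reverse complement (5'→3'): TTATTGGCGCATAACTCATGACGGACACAGCATGATCCCACAGACTACCTCACACCCCCAT
Frame +1: ATG GGG GTG TGA GGT AGT CTG TGG GAT CAT GCT GTG TCC GTC ATG AGT TAT GCG CCA ATA — ATG at 1, stop TGA at 10 → 12 nt.
Frame +2: TGG GGG TGT GAG GTA GTC TGT GGG ATC ATG CTG TGT CCG TCA TGA GTT ATG CGC CAA TAA — ATG at 29, stop TGA at 44 → 18 nt; ATG at 50, stop TAA at 59 → 12 nt.
Frame +3: GGG GGT GTG AGG TAG TCT GTG GGA TCA TGC TGT GTC CGT CAT GAG TTA TGC GCC AAT — no ATG→stop ORF.
Frame -1: TTA TTG GCG CAT AAC TCA TGA CGG ACA CAG CAT GAT CCC ACA GAC TAC CTC ACA CCC CCA — no ATG→stop ORF.
Frame -2: TAT TGG CGC ATA ACT CAT GAC GGA CAC AGC ATG ATC CCA CAG ACT ACC TCA CAC CCC CAT — no ATG→stop ORF.
Frame -3: ATT GGC GCA TAA CTC ATG ACG GAC ACA GCA TGA TCC CAC AGA CTA CCT CAC ACC CCC — ATG at 18, stop TGA at 33 → 18 nt.
Largest ORF found is 18 nucleotides < 21, so no.

no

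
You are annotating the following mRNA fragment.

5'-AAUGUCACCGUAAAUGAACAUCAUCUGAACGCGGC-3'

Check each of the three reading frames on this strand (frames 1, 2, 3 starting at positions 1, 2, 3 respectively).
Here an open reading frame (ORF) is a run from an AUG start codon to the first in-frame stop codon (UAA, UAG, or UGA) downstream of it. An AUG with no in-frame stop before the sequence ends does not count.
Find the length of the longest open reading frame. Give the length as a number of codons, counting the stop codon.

5

Frame 1: AAU GUC ACC GUA AAU GAA CAU CAU CUG AAC GCG — no AUG→stop ORF.
Frame 2: AUG UCA CCG UAA AUG AAC AUC AUC UGA ACG CGG — AUG at 2, stop UAA at 11 → 12 nt; AUG at 14, stop UGA at 26 → 15 nt.
Frame 3: UGU CAC CGU AAA UGA ACA UCA UCU GAA CGC GGC — no AUG→stop ORF.
Longest: frame 2, positions 14–28, 15 nt = 5 codons = 4 aa. → 5 codons.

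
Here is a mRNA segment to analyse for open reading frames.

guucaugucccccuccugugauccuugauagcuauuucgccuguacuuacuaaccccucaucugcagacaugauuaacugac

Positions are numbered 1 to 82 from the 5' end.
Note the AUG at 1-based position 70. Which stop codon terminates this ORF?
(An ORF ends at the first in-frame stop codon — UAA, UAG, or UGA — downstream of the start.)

UGA

Codons from position 70: AUG (70–72), AUU (73–75), AAC (76–78), UGA (79–81).
The first in-frame stop codon is UGA.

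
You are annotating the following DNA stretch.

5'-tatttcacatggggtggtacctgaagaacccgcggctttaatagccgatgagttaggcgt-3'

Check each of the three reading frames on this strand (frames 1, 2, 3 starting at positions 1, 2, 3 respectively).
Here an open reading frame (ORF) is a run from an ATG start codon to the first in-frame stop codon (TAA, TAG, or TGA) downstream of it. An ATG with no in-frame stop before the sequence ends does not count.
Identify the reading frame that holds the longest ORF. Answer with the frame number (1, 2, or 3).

Frame 1: TAT TTC ACA TGG GGT GGT ACC TGA AGA ACC CGC GGC TTT AAT AGC CGA TGA GTT AGG CGT — no ATG→stop ORF.
Frame 2: ATT TCA CAT GGG GTG GTA CCT GAA GAA CCC GCG GCT TTA ATA GCC GAT GAG TTA GGC — no ATG→stop ORF.
Frame 3: TTT CAC ATG GGG TGG TAC CTG AAG AAC CCG CGG CTT TAA TAG CCG ATG AGT TAG GCG — ATG at 9, stop TAA at 39 → 33 nt; ATG at 48, stop TAG at 54 → 9 nt.
Longest ORF is 33 nt in frame 3 (positions 9–41).

3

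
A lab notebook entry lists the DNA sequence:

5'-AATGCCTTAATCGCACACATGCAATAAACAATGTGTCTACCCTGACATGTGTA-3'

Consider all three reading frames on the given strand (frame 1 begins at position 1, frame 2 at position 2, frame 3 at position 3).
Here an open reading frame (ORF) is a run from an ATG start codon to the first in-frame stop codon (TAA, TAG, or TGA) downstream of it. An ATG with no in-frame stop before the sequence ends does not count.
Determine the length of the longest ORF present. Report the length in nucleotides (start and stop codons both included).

Frame 1: AAT GCC TTA ATC GCA CAC ATG CAA TAA ACA ATG TGT CTA CCC TGA CAT GTG — ATG at 19, stop TAA at 25 → 9 nt; ATG at 31, stop TGA at 43 → 15 nt.
Frame 2: ATG CCT TAA TCG CAC ACA TGC AAT AAA CAA TGT GTC TAC CCT GAC ATG TGT — ATG at 2, stop TAA at 8 → 9 nt.
Frame 3: TGC CTT AAT CGC ACA CAT GCA ATA AAC AAT GTG TCT ACC CTG ACA TGT GTA — no ATG→stop ORF.
Longest: frame 1, positions 31–45, 15 nt = 5 codons = 4 aa. → 15 nucleotides.

15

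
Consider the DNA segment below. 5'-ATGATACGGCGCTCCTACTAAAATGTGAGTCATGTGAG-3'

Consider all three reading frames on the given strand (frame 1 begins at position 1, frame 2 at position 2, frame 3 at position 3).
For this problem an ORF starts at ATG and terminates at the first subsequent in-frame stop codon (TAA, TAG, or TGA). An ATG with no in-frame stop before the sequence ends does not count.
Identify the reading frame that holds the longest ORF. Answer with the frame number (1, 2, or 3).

Frame 1: ATG ATA CGG CGC TCC TAC TAA AAT GTG AGT CAT GTG — ATG at 1, stop TAA at 19 → 21 nt.
Frame 2: TGA TAC GGC GCT CCT ACT AAA ATG TGA GTC ATG TGA — ATG at 23, stop TGA at 26 → 6 nt; ATG at 32, stop TGA at 35 → 6 nt.
Frame 3: GAT ACG GCG CTC CTA CTA AAA TGT GAG TCA TGT GAG — no ATG→stop ORF.
Longest ORF is 21 nt in frame 1 (positions 1–21).

1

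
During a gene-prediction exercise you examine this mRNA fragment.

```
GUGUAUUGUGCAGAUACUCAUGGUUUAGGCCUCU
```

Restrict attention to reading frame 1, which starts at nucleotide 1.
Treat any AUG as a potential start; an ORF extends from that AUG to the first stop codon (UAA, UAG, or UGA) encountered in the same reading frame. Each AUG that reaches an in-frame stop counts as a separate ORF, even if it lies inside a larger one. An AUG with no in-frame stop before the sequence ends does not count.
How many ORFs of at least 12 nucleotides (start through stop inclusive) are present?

0

Frame 1: GUG UAU UGU GCA GAU ACU CAU GGU UUA GGC CUC — no AUG→stop ORF.
No ORF reaches 12 nucleotides. Count = 0.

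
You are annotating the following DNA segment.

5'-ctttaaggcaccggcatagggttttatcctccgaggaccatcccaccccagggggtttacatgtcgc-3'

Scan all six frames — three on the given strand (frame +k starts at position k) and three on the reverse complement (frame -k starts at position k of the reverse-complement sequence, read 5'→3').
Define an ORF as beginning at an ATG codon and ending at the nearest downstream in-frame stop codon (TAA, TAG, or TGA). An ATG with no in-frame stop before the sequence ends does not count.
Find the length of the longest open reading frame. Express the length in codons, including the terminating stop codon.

Reverse complement (5'→3'): GCGACATGTAAACCCCCTGGGGTGGGATGGTCCTCGGAGGATAAAACCCTATGCCGGTGCCTTAAAG
Frame +1: CTT TAA GGC ACC GGC ATA GGG TTT TAT CCT CCG AGG ACC ATC CCA CCC CAG GGG GTT TAC ATG TCG — no ATG→stop ORF.
Frame +2: TTT AAG GCA CCG GCA TAG GGT TTT ATC CTC CGA GGA CCA TCC CAC CCC AGG GGG TTT ACA TGT CGC — no ATG→stop ORF.
Frame +3: TTA AGG CAC CGG CAT AGG GTT TTA TCC TCC GAG GAC CAT CCC ACC CCA GGG GGT TTA CAT GTC — no ATG→stop ORF.
Frame -1: GCG ACA TGT AAA CCC CCT GGG GTG GGA TGG TCC TCG GAG GAT AAA ACC CTA TGC CGG TGC CTT AAA — no ATG→stop ORF.
Frame -2: CGA CAT GTA AAC CCC CTG GGG TGG GAT GGT CCT CGG AGG ATA AAA CCC TAT GCC GGT GCC TTA AAG — no ATG→stop ORF.
Frame -3: GAC ATG TAA ACC CCC TGG GGT GGG ATG GTC CTC GGA GGA TAA AAC CCT ATG CCG GTG CCT TAA — ATG at 6, stop TAA at 9 → 6 nt; ATG at 27, stop TAA at 42 → 18 nt; ATG at 51, stop TAA at 63 → 15 nt.
Longest: frame -3, positions 27–44, 18 nt = 6 codons = 5 aa. → 6 codons.

6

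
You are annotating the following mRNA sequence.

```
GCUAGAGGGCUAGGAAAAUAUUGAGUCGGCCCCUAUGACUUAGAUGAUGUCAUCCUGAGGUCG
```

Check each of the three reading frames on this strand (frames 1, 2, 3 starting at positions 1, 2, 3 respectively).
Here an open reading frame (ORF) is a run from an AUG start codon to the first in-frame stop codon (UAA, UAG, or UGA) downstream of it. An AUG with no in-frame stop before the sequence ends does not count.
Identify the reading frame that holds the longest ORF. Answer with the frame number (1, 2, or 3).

2

Frame 1: GCU AGA GGG CUA GGA AAA UAU UGA GUC GGC CCC UAU GAC UUA GAU GAU GUC AUC CUG AGG UCG — no AUG→stop ORF.
Frame 2: CUA GAG GGC UAG GAA AAU AUU GAG UCG GCC CCU AUG ACU UAG AUG AUG UCA UCC UGA GGU — AUG at 35, stop UAG at 41 → 9 nt; AUG at 44, stop UGA at 56 → 15 nt; AUG at 47, stop UGA at 56 → 12 nt.
Frame 3: UAG AGG GCU AGG AAA AUA UUG AGU CGG CCC CUA UGA CUU AGA UGA UGU CAU CCU GAG GUC — no AUG→stop ORF.
Longest ORF is 15 nt in frame 2 (positions 44–58).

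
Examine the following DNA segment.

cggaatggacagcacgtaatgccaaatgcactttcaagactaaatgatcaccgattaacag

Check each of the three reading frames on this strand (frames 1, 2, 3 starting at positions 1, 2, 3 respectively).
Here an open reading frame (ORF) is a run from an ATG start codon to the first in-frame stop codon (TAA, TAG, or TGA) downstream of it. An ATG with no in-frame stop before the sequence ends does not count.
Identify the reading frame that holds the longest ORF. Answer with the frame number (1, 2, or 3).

2

Frame 1: CGG AAT GGA CAG CAC GTA ATG CCA AAT GCA CTT TCA AGA CTA AAT GAT CAC CGA TTA ACA — no ATG→stop ORF.
Frame 2: GGA ATG GAC AGC ACG TAA TGC CAA ATG CAC TTT CAA GAC TAA ATG ATC ACC GAT TAA CAG — ATG at 5, stop TAA at 17 → 15 nt; ATG at 26, stop TAA at 41 → 18 nt; ATG at 44, stop TAA at 56 → 15 nt.
Frame 3: GAA TGG ACA GCA CGT AAT GCC AAA TGC ACT TTC AAG ACT AAA TGA TCA CCG ATT AAC — no ATG→stop ORF.
Longest ORF is 18 nt in frame 2 (positions 26–43).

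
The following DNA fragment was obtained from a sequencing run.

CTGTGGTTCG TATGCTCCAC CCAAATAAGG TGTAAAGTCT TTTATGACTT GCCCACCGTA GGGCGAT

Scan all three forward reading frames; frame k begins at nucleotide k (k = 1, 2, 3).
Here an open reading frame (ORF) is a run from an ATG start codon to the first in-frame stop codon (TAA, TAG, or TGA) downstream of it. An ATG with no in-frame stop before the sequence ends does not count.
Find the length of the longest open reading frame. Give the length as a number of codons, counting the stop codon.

8

Frame 1: CTG TGG TTC GTA TGC TCC ACC CAA ATA AGG TGT AAA GTC TTT TAT GAC TTG CCC ACC GTA GGG CGA — no ATG→stop ORF.
Frame 2: TGT GGT TCG TAT GCT CCA CCC AAA TAA GGT GTA AAG TCT TTT ATG ACT TGC CCA CCG TAG GGC GAT — ATG at 44, stop TAG at 59 → 18 nt.
Frame 3: GTG GTT CGT ATG CTC CAC CCA AAT AAG GTG TAA AGT CTT TTA TGA CTT GCC CAC CGT AGG GCG — ATG at 12, stop TAA at 33 → 24 nt.
Longest: frame 3, positions 12–35, 24 nt = 8 codons = 7 aa. → 8 codons.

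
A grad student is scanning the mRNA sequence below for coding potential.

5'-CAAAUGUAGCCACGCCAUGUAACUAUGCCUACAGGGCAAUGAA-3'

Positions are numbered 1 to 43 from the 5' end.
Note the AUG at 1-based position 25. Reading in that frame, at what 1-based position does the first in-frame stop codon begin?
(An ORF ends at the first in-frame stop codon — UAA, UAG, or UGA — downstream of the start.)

Codons from position 25: AUG (25–27), CCU (28–30), ACA (31–33), GGG (34–36), CAA (37–39), UGA (40–42).
UGA is a stop codon; it begins at position 40.

40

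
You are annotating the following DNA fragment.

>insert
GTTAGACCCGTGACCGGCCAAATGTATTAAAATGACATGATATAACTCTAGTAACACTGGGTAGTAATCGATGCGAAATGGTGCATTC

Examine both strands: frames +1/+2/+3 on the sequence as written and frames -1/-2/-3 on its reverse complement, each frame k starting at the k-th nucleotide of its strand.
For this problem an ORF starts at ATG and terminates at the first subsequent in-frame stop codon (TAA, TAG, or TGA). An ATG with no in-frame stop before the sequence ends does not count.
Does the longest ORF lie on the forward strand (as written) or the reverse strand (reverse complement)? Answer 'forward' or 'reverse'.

reverse

Reverse complement (5'→3'): GAATGCACCATTTCGCATCGATTACTACCCAGTGTTACTAGAGTTATATCATGTCATTTTAATACATTTGGCCGGTCACGGGTCTAAC
Frame +1: GTT AGA CCC GTG ACC GGC CAA ATG TAT TAA AAT GAC ATG ATA TAA CTC TAG TAA CAC TGG GTA GTA ATC GAT GCG AAA TGG TGC ATT — ATG at 22, stop TAA at 28 → 9 nt; ATG at 37, stop TAA at 43 → 9 nt.
Frame +2: TTA GAC CCG TGA CCG GCC AAA TGT ATT AAA ATG ACA TGA TAT AAC TCT AGT AAC ACT GGG TAG TAA TCG ATG CGA AAT GGT GCA TTC — ATG at 32, stop TGA at 38 → 9 nt.
Frame +3: TAG ACC CGT GAC CGG CCA AAT GTA TTA AAA TGA CAT GAT ATA ACT CTA GTA ACA CTG GGT AGT AAT CGA TGC GAA ATG GTG CAT — no ATG→stop ORF.
Frame -1: GAA TGC ACC ATT TCG CAT CGA TTA CTA CCC AGT GTT ACT AGA GTT ATA TCA TGT CAT TTT AAT ACA TTT GGC CGG TCA CGG GTC TAA — no ATG→stop ORF.
Frame -2: AAT GCA CCA TTT CGC ATC GAT TAC TAC CCA GTG TTA CTA GAG TTA TAT CAT GTC ATT TTA ATA CAT TTG GCC GGT CAC GGG TCT AAC — no ATG→stop ORF.
Frame -3: ATG CAC CAT TTC GCA TCG ATT ACT ACC CAG TGT TAC TAG AGT TAT ATC ATG TCA TTT TAA TAC ATT TGG CCG GTC ACG GGT CTA — ATG at 3, stop TAG at 39 → 39 nt; ATG at 51, stop TAA at 60 → 12 nt.
Forward-strand max 9 nt; reverse-strand max 39 nt. The reverse strand has the longer ORF.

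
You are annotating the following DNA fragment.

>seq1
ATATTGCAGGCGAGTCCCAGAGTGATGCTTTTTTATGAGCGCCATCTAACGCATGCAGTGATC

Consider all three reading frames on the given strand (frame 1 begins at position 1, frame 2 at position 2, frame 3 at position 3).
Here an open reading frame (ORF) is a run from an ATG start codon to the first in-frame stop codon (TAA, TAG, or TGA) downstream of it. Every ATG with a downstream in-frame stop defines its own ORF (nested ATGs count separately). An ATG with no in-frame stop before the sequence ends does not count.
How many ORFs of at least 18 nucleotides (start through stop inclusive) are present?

Frame 1: ATA TTG CAG GCG AGT CCC AGA GTG ATG CTT TTT TAT GAG CGC CAT CTA ACG CAT GCA GTG ATC — no ATG→stop ORF.
Frame 2: TAT TGC AGG CGA GTC CCA GAG TGA TGC TTT TTT ATG AGC GCC ATC TAA CGC ATG CAG TGA — ATG at 35, stop TAA at 47 → 15 nt; ATG at 53, stop TGA at 59 → 9 nt.
Frame 3: ATT GCA GGC GAG TCC CAG AGT GAT GCT TTT TTA TGA GCG CCA TCT AAC GCA TGC AGT GAT — no ATG→stop ORF.
No ORF reaches 18 nucleotides. Count = 0.

0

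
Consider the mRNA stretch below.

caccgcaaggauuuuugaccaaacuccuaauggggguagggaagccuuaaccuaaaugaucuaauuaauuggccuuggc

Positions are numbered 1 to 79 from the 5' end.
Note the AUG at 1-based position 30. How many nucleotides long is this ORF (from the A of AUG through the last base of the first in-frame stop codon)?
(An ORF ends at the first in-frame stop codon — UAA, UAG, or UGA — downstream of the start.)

21

Codons from position 30: AUG (30–32), GGG (33–35), GUA (36–38), GGG (39–41), AAG (42–44), CCU (45–47), UAA (48–50).
UAA is the first in-frame stop; ORF spans 30–50, 21 nucleotides.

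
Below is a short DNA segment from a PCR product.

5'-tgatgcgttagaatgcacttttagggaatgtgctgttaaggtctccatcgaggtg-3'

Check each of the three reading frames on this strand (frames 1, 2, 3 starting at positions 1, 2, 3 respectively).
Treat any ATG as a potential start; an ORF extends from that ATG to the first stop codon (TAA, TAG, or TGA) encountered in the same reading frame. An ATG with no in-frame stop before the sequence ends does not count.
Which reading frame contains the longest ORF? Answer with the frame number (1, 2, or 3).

1

Frame 1: TGA TGC GTT AGA ATG CAC TTT TAG GGA ATG TGC TGT TAA GGT CTC CAT CGA GGT — ATG at 13, stop TAG at 22 → 12 nt; ATG at 28, stop TAA at 37 → 12 nt.
Frame 2: GAT GCG TTA GAA TGC ACT TTT AGG GAA TGT GCT GTT AAG GTC TCC ATC GAG GTG — no ATG→stop ORF.
Frame 3: ATG CGT TAG AAT GCA CTT TTA GGG AAT GTG CTG TTA AGG TCT CCA TCG AGG — ATG at 3, stop TAG at 9 → 9 nt.
Longest ORF is 12 nt in frame 1 (positions 13–24).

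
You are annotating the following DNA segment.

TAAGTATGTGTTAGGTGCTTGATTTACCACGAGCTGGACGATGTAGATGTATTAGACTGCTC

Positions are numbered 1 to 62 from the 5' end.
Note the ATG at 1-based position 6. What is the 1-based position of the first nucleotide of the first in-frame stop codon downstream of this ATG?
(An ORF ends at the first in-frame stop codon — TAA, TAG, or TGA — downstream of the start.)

Codons from position 6: ATG (6–8), TGT (9–11), TAG (12–14).
TAG is a stop codon; it begins at position 12.

12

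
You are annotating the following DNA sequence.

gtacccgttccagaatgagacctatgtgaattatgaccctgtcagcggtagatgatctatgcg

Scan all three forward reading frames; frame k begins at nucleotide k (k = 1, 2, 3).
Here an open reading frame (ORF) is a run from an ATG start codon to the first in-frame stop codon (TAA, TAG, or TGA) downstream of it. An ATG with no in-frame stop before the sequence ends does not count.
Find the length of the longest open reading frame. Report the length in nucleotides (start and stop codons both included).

15

Frame 1: GTA CCC GTT CCA GAA TGA GAC CTA TGT GAA TTA TGA CCC TGT CAG CGG TAG ATG ATC TAT GCG — no ATG→stop ORF.
Frame 2: TAC CCG TTC CAG AAT GAG ACC TAT GTG AAT TAT GAC CCT GTC AGC GGT AGA TGA TCT ATG — no ATG→stop ORF.
Frame 3: ACC CGT TCC AGA ATG AGA CCT ATG TGA ATT ATG ACC CTG TCA GCG GTA GAT GAT CTA TGC — ATG at 15, stop TGA at 27 → 15 nt; ATG at 24, stop TGA at 27 → 6 nt.
Longest: frame 3, positions 15–29, 15 nt = 5 codons = 4 aa. → 15 nucleotides.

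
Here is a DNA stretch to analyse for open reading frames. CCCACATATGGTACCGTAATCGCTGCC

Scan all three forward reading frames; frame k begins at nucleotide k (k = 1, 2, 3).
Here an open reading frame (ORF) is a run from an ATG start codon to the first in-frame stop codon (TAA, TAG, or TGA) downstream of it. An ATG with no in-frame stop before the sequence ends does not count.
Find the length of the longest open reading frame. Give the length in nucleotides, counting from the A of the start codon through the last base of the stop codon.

Frame 1: CCC ACA TAT GGT ACC GTA ATC GCT GCC — no ATG→stop ORF.
Frame 2: CCA CAT ATG GTA CCG TAA TCG CTG — ATG at 8, stop TAA at 17 → 12 nt.
Frame 3: CAC ATA TGG TAC CGT AAT CGC TGC — no ATG→stop ORF.
Longest: frame 2, positions 8–19, 12 nt = 4 codons = 3 aa. → 12 nucleotides.

12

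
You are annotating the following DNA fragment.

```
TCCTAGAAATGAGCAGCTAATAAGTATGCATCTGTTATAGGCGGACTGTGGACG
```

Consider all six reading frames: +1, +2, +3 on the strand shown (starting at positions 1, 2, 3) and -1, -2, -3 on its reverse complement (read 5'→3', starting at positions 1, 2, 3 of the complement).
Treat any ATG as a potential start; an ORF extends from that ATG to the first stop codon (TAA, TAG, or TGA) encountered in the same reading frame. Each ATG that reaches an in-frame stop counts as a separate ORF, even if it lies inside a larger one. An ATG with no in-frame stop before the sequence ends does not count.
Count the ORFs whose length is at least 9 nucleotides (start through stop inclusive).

3

Reverse complement (5'→3'): CGTCCACAGTCCGCCTATAACAGATGCATACTTATTAGCTGCTCATTTCTAGGA
Frame +1: TCC TAG AAA TGA GCA GCT AAT AAG TAT GCA TCT GTT ATA GGC GGA CTG TGG ACG — no ATG→stop ORF.
Frame +2: CCT AGA AAT GAG CAG CTA ATA AGT ATG CAT CTG TTA TAG GCG GAC TGT GGA — ATG at 26, stop TAG at 38 → 15 nt.
Frame +3: CTA GAA ATG AGC AGC TAA TAA GTA TGC ATC TGT TAT AGG CGG ACT GTG GAC — ATG at 9, stop TAA at 18 → 12 nt.
Frame -1: CGT CCA CAG TCC GCC TAT AAC AGA TGC ATA CTT ATT AGC TGC TCA TTT CTA GGA — no ATG→stop ORF.
Frame -2: GTC CAC AGT CCG CCT ATA ACA GAT GCA TAC TTA TTA GCT GCT CAT TTC TAG — no ATG→stop ORF.
Frame -3: TCC ACA GTC CGC CTA TAA CAG ATG CAT ACT TAT TAG CTG CTC ATT TCT AGG — ATG at 24, stop TAG at 36 → 15 nt.
ORFs ≥ 9 nucleotides: frame +2 26–40 (15 nucleotides), frame +3 9–20 (12 nucleotides), frame -3 24–38 (15 nucleotides). Count = 3.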